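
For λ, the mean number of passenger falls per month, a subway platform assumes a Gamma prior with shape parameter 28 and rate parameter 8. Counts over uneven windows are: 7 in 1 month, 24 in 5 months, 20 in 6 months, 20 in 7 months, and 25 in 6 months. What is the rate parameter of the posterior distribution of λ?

Total count: 7 + 24 + 20 + 20 + 25 = 96.
Total exposure: 1 + 5 + 6 + 7 + 6 = 25 months.
The Gamma prior is conjugate for the Poisson rate, so λ | data ~ Gamma(28+96, 8+25) = Gamma(124, 33).

33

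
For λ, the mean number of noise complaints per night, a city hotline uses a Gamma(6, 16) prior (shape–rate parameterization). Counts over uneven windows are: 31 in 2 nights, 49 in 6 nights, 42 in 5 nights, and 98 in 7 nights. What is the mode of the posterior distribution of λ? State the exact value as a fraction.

Total count: 31 + 49 + 42 + 98 = 220.
Total exposure: 2 + 6 + 5 + 7 = 20 nights.
Gamma(α, β) with Poisson data over total exposure Σt gives posterior Gamma(α+Σx, β+Σt) = Gamma(226, 36).
Posterior mode = (α'−1)/β' = 225/36 = 25/4.

25/4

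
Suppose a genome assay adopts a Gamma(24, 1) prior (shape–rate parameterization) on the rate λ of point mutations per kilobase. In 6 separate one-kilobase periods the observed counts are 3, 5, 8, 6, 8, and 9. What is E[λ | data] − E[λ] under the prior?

-15

Total count: 3 + 5 + 8 + 6 + 8 + 9 = 39.
Total exposure: 6 kilobases.
Gamma(α, β) with Poisson data over total exposure Σt gives posterior Gamma(α+Σx, β+Σt) = Gamma(63, 7).
Posterior mean = 63/7 = 9; prior mean = 24/1 = 24. Difference = 9 − 24 = -15.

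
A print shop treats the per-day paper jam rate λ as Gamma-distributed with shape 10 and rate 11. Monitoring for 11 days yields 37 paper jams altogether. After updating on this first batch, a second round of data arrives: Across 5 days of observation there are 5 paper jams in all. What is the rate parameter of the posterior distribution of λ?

27

Total count 37 over total exposure 11 days.
After the first batch: Gamma(10 + 37, 11 + 11) = Gamma(47, 22).
Total count 5 over total exposure 5 days.
After the second batch: Gamma(47 + 5, 22 + 5) = Gamma(52, 27).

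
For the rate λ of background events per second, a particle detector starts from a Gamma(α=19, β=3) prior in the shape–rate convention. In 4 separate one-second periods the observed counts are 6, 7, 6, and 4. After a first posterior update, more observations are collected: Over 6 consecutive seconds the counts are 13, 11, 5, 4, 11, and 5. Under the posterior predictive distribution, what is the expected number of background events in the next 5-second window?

35

Total count: 6 + 7 + 6 + 4 = 23.
Total exposure: 4 seconds.
After the first batch: Gamma(19 + 23, 3 + 4) = Gamma(42, 7).
Total count: 13 + 11 + 5 + 4 + 11 + 5 = 49.
Total exposure: 6 seconds.
After the second batch: Gamma(42 + 49, 7 + 6) = Gamma(91, 13).
Predictive mean over a 5-second window = T·E[λ|data] = 5·91/13 = 35.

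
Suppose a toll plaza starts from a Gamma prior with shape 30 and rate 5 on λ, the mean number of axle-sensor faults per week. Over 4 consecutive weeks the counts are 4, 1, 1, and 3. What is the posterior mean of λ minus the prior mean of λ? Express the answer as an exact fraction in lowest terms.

-5/3

Total count: 4 + 1 + 1 + 3 = 9.
Total exposure: 4 weeks.
Gamma(α, β) with Poisson data over total exposure Σt gives posterior Gamma(α+Σx, β+Σt) = Gamma(39, 9).
Posterior mean = 39/9 = 13/3; prior mean = 30/5 = 6. Difference = 13/3 − 6 = -5/3.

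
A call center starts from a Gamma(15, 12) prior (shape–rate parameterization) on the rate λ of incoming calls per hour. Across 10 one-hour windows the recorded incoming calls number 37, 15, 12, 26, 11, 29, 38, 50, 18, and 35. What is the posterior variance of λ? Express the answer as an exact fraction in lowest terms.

13/22

Total count: 37 + 15 + 12 + 26 + 11 + 29 + 38 + 50 + 18 + 35 = 271.
Total exposure: 10 hours.
Gamma(α, β) with Poisson data over total exposure Σt gives posterior Gamma(α+Σx, β+Σt) = Gamma(286, 22).
Posterior variance = α'/β'² = 286/484 = 13/22.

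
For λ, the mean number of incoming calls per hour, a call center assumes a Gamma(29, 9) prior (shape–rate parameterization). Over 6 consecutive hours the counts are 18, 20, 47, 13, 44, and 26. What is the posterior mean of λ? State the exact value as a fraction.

Total count: 18 + 20 + 47 + 13 + 44 + 26 = 168.
Total exposure: 6 hours.
Conjugate update: add total count to the shape and total exposure to the rate, giving Gamma(197, 15).
Posterior mean = α'/β' = 197/15.

197/15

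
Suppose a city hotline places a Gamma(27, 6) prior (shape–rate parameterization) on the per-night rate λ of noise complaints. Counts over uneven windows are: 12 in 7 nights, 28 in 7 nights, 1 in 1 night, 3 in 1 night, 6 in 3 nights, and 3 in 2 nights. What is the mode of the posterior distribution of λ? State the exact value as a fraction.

Total count: 12 + 28 + 1 + 3 + 6 + 3 = 53.
Total exposure: 7 + 7 + 1 + 1 + 3 + 2 = 21 nights.
By Gamma–Poisson conjugacy, the posterior is Gamma(α + Σx, β + Σt) = Gamma(27 + 53, 6 + 21) = Gamma(80, 27).
Posterior mode = (α'−1)/β' = 79/27.

79/27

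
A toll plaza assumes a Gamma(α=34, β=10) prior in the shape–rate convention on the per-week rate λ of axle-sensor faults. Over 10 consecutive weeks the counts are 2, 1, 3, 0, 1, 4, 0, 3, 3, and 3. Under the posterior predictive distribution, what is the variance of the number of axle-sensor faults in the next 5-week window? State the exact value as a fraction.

Total count: 2 + 1 + 3 + 0 + 1 + 4 + 0 + 3 + 3 + 3 = 20.
Total exposure: 10 weeks.
Conjugate update: add total count to the shape and total exposure to the rate, giving Gamma(54, 20).
The posterior predictive for a window of length T is Negative Binomial with variance T·α'·(β'+T)/β'² = 5·54·25/400 = 135/8.

135/8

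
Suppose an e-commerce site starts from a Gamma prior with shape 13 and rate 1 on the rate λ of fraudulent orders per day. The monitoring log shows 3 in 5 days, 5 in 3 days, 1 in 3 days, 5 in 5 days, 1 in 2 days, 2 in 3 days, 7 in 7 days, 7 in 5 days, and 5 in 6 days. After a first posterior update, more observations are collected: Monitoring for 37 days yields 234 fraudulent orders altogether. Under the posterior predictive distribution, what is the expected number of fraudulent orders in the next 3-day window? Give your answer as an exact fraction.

Total count: 3 + 5 + 1 + 5 + 1 + 2 + 7 + 7 + 5 = 36.
Total exposure: 5 + 3 + 3 + 5 + 2 + 3 + 7 + 5 + 6 = 39 days.
After the first batch: Gamma(13 + 36, 1 + 39) = Gamma(49, 40).
Total count 234 over total exposure 37 days.
After the second batch: Gamma(49 + 234, 40 + 37) = Gamma(283, 77).
Predictive mean over a 3-day window = T·E[λ|data] = 3·283/77 = 849/77.

849/77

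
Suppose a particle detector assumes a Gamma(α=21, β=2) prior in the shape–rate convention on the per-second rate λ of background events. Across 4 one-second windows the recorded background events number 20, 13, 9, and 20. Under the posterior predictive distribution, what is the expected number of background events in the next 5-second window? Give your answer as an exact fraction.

415/6

Total count: 20 + 13 + 9 + 20 = 62.
Total exposure: 4 seconds.
By Gamma–Poisson conjugacy, the posterior is Gamma(α + Σx, β + Σt) = Gamma(21 + 62, 2 + 4) = Gamma(83, 6).
Predictive mean over a 5-second window = T·E[λ|data] = 5·83/6 = 415/6.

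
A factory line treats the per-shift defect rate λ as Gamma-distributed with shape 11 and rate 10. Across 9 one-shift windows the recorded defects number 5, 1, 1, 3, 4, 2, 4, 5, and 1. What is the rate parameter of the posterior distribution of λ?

Total count: 5 + 1 + 1 + 3 + 4 + 2 + 4 + 5 + 1 = 26.
Total exposure: 9 shifts.
Posterior: α' = 11 + 26 = 37, β' = 10 + 9 = 19.

19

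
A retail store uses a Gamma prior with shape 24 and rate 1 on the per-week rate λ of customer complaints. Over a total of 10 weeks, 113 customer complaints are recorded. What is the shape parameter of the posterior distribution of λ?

137

Total count 113 over total exposure 10 weeks.
The Gamma prior is conjugate for the Poisson rate, so λ | data ~ Gamma(24+113, 1+10) = Gamma(137, 11).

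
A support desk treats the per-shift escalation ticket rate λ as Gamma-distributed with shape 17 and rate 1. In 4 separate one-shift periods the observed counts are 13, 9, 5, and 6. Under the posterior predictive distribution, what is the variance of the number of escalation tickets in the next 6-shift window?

Total count: 13 + 9 + 5 + 6 = 33.
Total exposure: 4 shifts.
Posterior: α' = 17 + 33 = 50, β' = 1 + 4 = 5.
The posterior predictive for a window of length T is Negative Binomial with variance T·α'·(β'+T)/β'² = 6·50·11/25 = 132.

132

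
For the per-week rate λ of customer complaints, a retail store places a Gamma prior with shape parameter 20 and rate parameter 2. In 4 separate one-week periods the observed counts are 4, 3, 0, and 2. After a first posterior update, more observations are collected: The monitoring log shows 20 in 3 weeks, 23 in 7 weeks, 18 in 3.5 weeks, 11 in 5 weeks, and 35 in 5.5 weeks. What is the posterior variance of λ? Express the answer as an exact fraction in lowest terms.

34/225

Total count: 4 + 3 + 0 + 2 = 9.
Total exposure: 4 weeks.
After the first batch: Gamma(20 + 9, 2 + 4) = Gamma(29, 6).
Total count: 20 + 23 + 18 + 11 + 35 = 107.
Total exposure: 3 + 7 + 3.5 + 5 + 5.5 = 24 weeks.
After the second batch: Gamma(29 + 107, 6 + 24) = Gamma(136, 30).
Posterior variance = α'/β'² = 136/900 = 34/225.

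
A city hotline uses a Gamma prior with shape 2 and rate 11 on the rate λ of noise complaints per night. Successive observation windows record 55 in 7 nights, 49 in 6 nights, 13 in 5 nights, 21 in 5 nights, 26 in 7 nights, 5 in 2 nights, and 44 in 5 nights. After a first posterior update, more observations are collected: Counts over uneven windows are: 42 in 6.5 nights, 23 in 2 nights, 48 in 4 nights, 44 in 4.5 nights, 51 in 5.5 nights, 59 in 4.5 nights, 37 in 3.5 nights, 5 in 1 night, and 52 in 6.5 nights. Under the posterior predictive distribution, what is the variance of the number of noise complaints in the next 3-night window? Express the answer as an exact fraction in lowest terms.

38448/1849

Total count: 55 + 49 + 13 + 21 + 26 + 5 + 44 = 213.
Total exposure: 7 + 6 + 5 + 5 + 7 + 2 + 5 = 37 nights.
After the first batch: Gamma(2 + 213, 11 + 37) = Gamma(215, 48).
Total count: 42 + 23 + 48 + 44 + 51 + 59 + 37 + 5 + 52 = 361.
Total exposure: 6.5 + 2 + 4 + 4.5 + 5.5 + 4.5 + 3.5 + 1 + 6.5 = 38 nights.
After the second batch: Gamma(215 + 361, 48 + 38) = Gamma(576, 86).
The posterior predictive for a window of length T is Negative Binomial with variance T·α'·(β'+T)/β'² = 3·576·89/7396 = 38448/1849.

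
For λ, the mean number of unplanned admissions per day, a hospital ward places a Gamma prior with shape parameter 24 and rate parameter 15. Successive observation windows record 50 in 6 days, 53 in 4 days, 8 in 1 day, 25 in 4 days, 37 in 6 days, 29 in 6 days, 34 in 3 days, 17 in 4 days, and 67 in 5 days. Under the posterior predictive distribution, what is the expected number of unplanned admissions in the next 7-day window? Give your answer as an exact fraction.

1204/27

Total count: 50 + 53 + 8 + 25 + 37 + 29 + 34 + 17 + 67 = 320.
Total exposure: 6 + 4 + 1 + 4 + 6 + 6 + 3 + 4 + 5 = 39 days.
Gamma(α, β) with Poisson data over total exposure Σt gives posterior Gamma(α+Σx, β+Σt) = Gamma(344, 54).
Predictive mean over a 7-day window = T·E[λ|data] = 7·344/54 = 1204/27.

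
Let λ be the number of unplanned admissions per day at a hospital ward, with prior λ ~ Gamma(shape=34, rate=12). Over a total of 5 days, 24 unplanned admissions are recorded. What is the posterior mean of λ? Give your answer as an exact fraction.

58/17

Total count 24 over total exposure 5 days.
Gamma(α, β) with Poisson data over total exposure Σt gives posterior Gamma(α+Σx, β+Σt) = Gamma(58, 17).
Posterior mean = α'/β' = 58/17.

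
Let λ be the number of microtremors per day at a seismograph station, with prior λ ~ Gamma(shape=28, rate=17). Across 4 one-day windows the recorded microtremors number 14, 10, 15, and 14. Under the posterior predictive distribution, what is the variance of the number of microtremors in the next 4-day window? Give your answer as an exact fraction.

900/49

Total count: 14 + 10 + 15 + 14 = 53.
Total exposure: 4 days.
Gamma(α, β) with Poisson data over total exposure Σt gives posterior Gamma(α+Σx, β+Σt) = Gamma(81, 21).
The posterior predictive for a window of length T is Negative Binomial with variance T·α'·(β'+T)/β'² = 4·81·25/441 = 900/49.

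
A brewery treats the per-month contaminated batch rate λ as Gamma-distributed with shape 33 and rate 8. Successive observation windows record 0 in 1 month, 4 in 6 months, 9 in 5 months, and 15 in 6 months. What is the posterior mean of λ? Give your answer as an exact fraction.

61/26

Total count: 0 + 4 + 9 + 15 = 28.
Total exposure: 1 + 6 + 5 + 6 = 18 months.
Gamma(α, β) with Poisson data over total exposure Σt gives posterior Gamma(α+Σx, β+Σt) = Gamma(61, 26).
Posterior mean = α'/β' = 61/26.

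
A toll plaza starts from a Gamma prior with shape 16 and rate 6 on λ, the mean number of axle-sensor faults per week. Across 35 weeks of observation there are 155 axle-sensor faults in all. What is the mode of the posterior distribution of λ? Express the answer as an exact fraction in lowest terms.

170/41

Total count 155 over total exposure 35 weeks.
Gamma(α, β) with Poisson data over total exposure Σt gives posterior Gamma(α+Σx, β+Σt) = Gamma(171, 41).
Posterior mode = (α'−1)/β' = 170/41.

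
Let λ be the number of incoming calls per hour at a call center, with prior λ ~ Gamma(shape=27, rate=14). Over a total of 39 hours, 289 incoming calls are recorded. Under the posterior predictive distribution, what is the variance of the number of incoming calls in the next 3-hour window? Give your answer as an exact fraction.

Total count 289 over total exposure 39 hours.
Gamma(α, β) with Poisson data over total exposure Σt gives posterior Gamma(α+Σx, β+Σt) = Gamma(316, 53).
The posterior predictive for a window of length T is Negative Binomial with variance T·α'·(β'+T)/β'² = 3·316·56/2809 = 53088/2809.

53088/2809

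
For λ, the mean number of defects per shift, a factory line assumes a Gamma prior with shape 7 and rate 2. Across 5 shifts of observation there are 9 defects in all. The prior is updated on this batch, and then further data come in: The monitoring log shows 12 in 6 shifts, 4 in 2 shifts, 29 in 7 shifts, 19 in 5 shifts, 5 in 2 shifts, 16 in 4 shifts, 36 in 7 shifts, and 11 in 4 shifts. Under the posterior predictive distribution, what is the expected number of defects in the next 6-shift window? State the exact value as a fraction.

Total count 9 over total exposure 5 shifts.
After the first batch: Gamma(7 + 9, 2 + 5) = Gamma(16, 7).
Total count: 12 + 4 + 29 + 19 + 5 + 16 + 36 + 11 = 132.
Total exposure: 6 + 2 + 7 + 5 + 2 + 4 + 7 + 4 = 37 shifts.
After the second batch: Gamma(16 + 132, 7 + 37) = Gamma(148, 44).
Predictive mean over a 6-shift window = T·E[λ|data] = 6·148/44 = 222/11.

222/11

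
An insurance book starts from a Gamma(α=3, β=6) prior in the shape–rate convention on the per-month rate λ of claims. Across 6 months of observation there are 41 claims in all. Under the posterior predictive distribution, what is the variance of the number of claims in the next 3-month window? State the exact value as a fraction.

Total count 41 over total exposure 6 months.
Gamma(α, β) with Poisson data over total exposure Σt gives posterior Gamma(α+Σx, β+Σt) = Gamma(44, 12).
The posterior predictive for a window of length T is Negative Binomial with variance T·α'·(β'+T)/β'² = 3·44·15/144 = 55/4.

55/4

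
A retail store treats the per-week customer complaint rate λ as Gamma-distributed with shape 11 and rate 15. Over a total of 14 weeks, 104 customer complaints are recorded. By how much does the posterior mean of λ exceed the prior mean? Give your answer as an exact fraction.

Total count 104 over total exposure 14 weeks.
Conjugate update: add total count to the shape and total exposure to the rate, giving Gamma(115, 29).
Posterior mean = 115/29 = 115/29; prior mean = 11/15 = 11/15. Difference = 115/29 − 11/15 = 1406/435.

1406/435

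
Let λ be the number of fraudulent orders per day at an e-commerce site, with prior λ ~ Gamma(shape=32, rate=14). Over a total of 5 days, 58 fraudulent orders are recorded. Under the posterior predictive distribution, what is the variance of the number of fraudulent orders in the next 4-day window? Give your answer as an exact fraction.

8280/361

Total count 58 over total exposure 5 days.
Conjugate update: add total count to the shape and total exposure to the rate, giving Gamma(90, 19).
The posterior predictive for a window of length T is Negative Binomial with variance T·α'·(β'+T)/β'² = 4·90·23/361 = 8280/361.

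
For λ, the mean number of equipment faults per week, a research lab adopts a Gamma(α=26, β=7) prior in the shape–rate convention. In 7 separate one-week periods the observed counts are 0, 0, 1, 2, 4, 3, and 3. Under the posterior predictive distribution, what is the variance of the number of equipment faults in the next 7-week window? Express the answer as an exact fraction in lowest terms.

117/4

Total count: 0 + 0 + 1 + 2 + 4 + 3 + 3 = 13.
Total exposure: 7 weeks.
The Gamma prior is conjugate for the Poisson rate, so λ | data ~ Gamma(26+13, 7+7) = Gamma(39, 14).
The posterior predictive for a window of length T is Negative Binomial with variance T·α'·(β'+T)/β'² = 7·39·21/196 = 117/4.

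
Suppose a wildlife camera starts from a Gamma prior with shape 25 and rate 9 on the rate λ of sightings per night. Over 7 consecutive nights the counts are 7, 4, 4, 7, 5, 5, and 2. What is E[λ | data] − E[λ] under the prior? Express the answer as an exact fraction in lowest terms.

Total count: 7 + 4 + 4 + 7 + 5 + 5 + 2 = 34.
Total exposure: 7 nights.
By Gamma–Poisson conjugacy, the posterior is Gamma(α + Σx, β + Σt) = Gamma(25 + 34, 9 + 7) = Gamma(59, 16).
Posterior mean = 59/16 = 59/16; prior mean = 25/9 = 25/9. Difference = 59/16 − 25/9 = 131/144.

131/144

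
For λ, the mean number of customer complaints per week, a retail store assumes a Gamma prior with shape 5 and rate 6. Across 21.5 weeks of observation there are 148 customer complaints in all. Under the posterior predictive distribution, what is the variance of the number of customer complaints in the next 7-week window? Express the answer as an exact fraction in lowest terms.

Total count 148 over total exposure 21.5 weeks.
Gamma(α, β) with Poisson data over total exposure Σt gives posterior Gamma(α+Σx, β+Σt) = Gamma(153, 55/2).
The posterior predictive for a window of length T is Negative Binomial with variance T·α'·(β'+T)/β'² = 7·153·(69/2)/(3025/4) = 147798/3025.

147798/3025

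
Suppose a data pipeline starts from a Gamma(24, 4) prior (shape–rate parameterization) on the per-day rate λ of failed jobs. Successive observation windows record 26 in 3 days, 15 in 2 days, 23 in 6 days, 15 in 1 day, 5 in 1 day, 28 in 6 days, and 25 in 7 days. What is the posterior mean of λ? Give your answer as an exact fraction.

161/30

Total count: 26 + 15 + 23 + 15 + 5 + 28 + 25 = 137.
Total exposure: 3 + 2 + 6 + 1 + 1 + 6 + 7 = 26 days.
The Gamma prior is conjugate for the Poisson rate, so λ | data ~ Gamma(24+137, 4+26) = Gamma(161, 30).
Posterior mean = α'/β' = 161/30.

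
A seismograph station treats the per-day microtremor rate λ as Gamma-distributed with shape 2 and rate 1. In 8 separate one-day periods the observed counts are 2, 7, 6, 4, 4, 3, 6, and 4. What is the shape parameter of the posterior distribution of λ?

38

Total count: 2 + 7 + 6 + 4 + 4 + 3 + 6 + 4 = 36.
Total exposure: 8 days.
Gamma(α, β) with Poisson data over total exposure Σt gives posterior Gamma(α+Σx, β+Σt) = Gamma(38, 9).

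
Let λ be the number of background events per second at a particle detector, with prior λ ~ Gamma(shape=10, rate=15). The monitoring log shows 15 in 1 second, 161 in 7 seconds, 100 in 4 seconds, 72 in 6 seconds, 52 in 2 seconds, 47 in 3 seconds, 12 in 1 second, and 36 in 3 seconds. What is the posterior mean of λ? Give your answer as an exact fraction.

Total count: 15 + 161 + 100 + 72 + 52 + 47 + 12 + 36 = 495.
Total exposure: 1 + 7 + 4 + 6 + 2 + 3 + 1 + 3 = 27 seconds.
By Gamma–Poisson conjugacy, the posterior is Gamma(α + Σx, β + Σt) = Gamma(10 + 495, 15 + 27) = Gamma(505, 42).
Posterior mean = α'/β' = 505/42.

505/42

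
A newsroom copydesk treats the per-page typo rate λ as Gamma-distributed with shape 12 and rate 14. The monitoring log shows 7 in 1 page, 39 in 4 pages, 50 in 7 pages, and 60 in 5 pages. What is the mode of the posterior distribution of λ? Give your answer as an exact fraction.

Total count: 7 + 39 + 50 + 60 = 156.
Total exposure: 1 + 4 + 7 + 5 = 17 pages.
The Gamma prior is conjugate for the Poisson rate, so λ | data ~ Gamma(12+156, 14+17) = Gamma(168, 31).
Posterior mode = (α'−1)/β' = 167/31.

167/31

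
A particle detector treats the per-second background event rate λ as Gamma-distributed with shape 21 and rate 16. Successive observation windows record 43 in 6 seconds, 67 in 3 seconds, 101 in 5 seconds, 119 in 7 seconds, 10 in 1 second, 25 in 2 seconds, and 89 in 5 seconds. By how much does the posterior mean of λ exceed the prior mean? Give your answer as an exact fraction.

1331/144

Total count: 43 + 67 + 101 + 119 + 10 + 25 + 89 = 454.
Total exposure: 6 + 3 + 5 + 7 + 1 + 2 + 5 = 29 seconds.
Gamma(α, β) with Poisson data over total exposure Σt gives posterior Gamma(α+Σx, β+Σt) = Gamma(475, 45).
Posterior mean = 475/45 = 95/9; prior mean = 21/16 = 21/16. Difference = 95/9 − 21/16 = 1331/144.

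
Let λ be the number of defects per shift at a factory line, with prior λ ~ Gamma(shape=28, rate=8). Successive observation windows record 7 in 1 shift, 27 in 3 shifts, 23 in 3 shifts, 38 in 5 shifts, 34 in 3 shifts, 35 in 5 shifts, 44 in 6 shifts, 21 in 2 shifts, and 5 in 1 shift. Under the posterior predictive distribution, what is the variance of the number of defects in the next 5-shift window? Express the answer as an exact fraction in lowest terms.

Total count: 7 + 27 + 23 + 38 + 34 + 35 + 44 + 21 + 5 = 234.
Total exposure: 1 + 3 + 3 + 5 + 3 + 5 + 6 + 2 + 1 = 29 shifts.
Posterior: α' = 28 + 234 = 262, β' = 8 + 29 = 37.
The posterior predictive for a window of length T is Negative Binomial with variance T·α'·(β'+T)/β'² = 5·262·42/1369 = 55020/1369.

55020/1369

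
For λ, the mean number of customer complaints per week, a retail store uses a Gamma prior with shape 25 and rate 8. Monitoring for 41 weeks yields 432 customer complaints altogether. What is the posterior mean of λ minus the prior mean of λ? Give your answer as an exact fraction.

2431/392

Total count 432 over total exposure 41 weeks.
Gamma(α, β) with Poisson data over total exposure Σt gives posterior Gamma(α+Σx, β+Σt) = Gamma(457, 49).
Posterior mean = 457/49 = 457/49; prior mean = 25/8 = 25/8. Difference = 457/49 − 25/8 = 2431/392.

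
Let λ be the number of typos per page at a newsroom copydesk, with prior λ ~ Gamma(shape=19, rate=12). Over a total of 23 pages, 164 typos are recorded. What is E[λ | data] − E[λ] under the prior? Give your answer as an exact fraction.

Total count 164 over total exposure 23 pages.
Posterior: α' = 19 + 164 = 183, β' = 12 + 23 = 35.
Posterior mean = 183/35 = 183/35; prior mean = 19/12 = 19/12. Difference = 183/35 − 19/12 = 1531/420.

1531/420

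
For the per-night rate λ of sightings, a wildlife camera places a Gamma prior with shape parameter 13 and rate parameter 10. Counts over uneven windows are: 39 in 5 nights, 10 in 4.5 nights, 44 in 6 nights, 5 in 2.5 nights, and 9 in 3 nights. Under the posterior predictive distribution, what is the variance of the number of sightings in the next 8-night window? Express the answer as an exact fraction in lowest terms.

Total count: 39 + 10 + 44 + 5 + 9 = 107.
Total exposure: 5 + 4.5 + 6 + 2.5 + 3 = 21 nights.
Posterior: α' = 13 + 107 = 120, β' = 10 + 21 = 31.
The posterior predictive for a window of length T is Negative Binomial with variance T·α'·(β'+T)/β'² = 8·120·39/961 = 37440/961.

37440/961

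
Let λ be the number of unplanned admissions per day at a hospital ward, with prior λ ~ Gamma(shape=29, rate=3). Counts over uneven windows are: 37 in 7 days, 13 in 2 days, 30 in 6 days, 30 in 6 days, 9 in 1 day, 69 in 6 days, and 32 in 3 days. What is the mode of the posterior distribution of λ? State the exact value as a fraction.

124/17

Total count: 37 + 13 + 30 + 30 + 9 + 69 + 32 = 220.
Total exposure: 7 + 2 + 6 + 6 + 1 + 6 + 3 = 31 days.
Conjugate update: add total count to the shape and total exposure to the rate, giving Gamma(249, 34).
Posterior mode = (α'−1)/β' = 248/34 = 124/17.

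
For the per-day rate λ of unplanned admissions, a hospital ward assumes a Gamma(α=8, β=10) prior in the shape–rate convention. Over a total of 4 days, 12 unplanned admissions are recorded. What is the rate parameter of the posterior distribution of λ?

14

Total count 12 over total exposure 4 days.
Gamma(α, β) with Poisson data over total exposure Σt gives posterior Gamma(α+Σx, β+Σt) = Gamma(20, 14).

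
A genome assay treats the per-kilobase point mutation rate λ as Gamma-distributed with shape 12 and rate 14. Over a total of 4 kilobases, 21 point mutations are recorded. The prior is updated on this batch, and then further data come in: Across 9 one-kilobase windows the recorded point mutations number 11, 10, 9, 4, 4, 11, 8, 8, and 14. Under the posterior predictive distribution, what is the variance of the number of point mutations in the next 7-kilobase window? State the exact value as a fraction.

26656/729

Total count 21 over total exposure 4 kilobases.
After the first batch: Gamma(12 + 21, 14 + 4) = Gamma(33, 18).
Total count: 11 + 10 + 9 + 4 + 4 + 11 + 8 + 8 + 14 = 79.
Total exposure: 9 kilobases.
After the second batch: Gamma(33 + 79, 18 + 9) = Gamma(112, 27).
The posterior predictive for a window of length T is Negative Binomial with variance T·α'·(β'+T)/β'² = 7·112·34/729 = 26656/729.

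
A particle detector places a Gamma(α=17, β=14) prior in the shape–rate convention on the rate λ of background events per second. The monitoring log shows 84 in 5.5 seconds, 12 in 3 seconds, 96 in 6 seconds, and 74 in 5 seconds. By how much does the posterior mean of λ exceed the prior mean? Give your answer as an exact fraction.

6785/938

Total count: 84 + 12 + 96 + 74 = 266.
Total exposure: 5.5 + 3 + 6 + 5 = 19.5 seconds.
By Gamma–Poisson conjugacy, the posterior is Gamma(α + Σx, β + Σt) = Gamma(17 + 266, 14 + 19.5) = Gamma(283, 67/2).
Posterior mean = 283/(67/2) = 566/67; prior mean = 17/14 = 17/14. Difference = 566/67 − 17/14 = 6785/938.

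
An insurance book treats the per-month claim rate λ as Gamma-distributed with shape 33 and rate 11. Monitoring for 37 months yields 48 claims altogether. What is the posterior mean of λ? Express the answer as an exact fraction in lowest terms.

Total count 48 over total exposure 37 months.
Conjugate update: add total count to the shape and total exposure to the rate, giving Gamma(81, 48).
Posterior mean = α'/β' = 81/48 = 27/16.

27/16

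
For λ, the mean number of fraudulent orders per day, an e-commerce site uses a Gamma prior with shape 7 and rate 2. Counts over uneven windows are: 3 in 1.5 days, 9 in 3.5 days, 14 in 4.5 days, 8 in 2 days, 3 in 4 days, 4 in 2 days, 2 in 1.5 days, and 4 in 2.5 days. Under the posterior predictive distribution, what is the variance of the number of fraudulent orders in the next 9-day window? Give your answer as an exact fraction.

63180/2209

Total count: 3 + 9 + 14 + 8 + 3 + 4 + 2 + 4 = 47.
Total exposure: 1.5 + 3.5 + 4.5 + 2 + 4 + 2 + 1.5 + 2.5 = 21.5 days.
Conjugate update: add total count to the shape and total exposure to the rate, giving Gamma(54, 47/2).
The posterior predictive for a window of length T is Negative Binomial with variance T·α'·(β'+T)/β'² = 9·54·(65/2)/(2209/4) = 63180/2209.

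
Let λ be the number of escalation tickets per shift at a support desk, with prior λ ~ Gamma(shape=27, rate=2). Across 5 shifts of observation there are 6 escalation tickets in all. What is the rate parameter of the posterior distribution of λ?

7

Total count 6 over total exposure 5 shifts.
By Gamma–Poisson conjugacy, the posterior is Gamma(α + Σx, β + Σt) = Gamma(27 + 6, 2 + 5) = Gamma(33, 7).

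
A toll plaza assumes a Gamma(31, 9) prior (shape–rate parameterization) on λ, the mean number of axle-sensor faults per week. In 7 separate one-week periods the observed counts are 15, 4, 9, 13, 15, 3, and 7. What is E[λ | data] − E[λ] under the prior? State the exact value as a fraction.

Total count: 15 + 4 + 9 + 13 + 15 + 3 + 7 = 66.
Total exposure: 7 weeks.
The Gamma prior is conjugate for the Poisson rate, so λ | data ~ Gamma(31+66, 9+7) = Gamma(97, 16).
Posterior mean = 97/16 = 97/16; prior mean = 31/9 = 31/9. Difference = 97/16 − 31/9 = 377/144.

377/144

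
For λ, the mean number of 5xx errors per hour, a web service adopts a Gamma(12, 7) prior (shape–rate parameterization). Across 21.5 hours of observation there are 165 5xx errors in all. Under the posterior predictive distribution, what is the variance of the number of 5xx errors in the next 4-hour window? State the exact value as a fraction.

Total count 165 over total exposure 21.5 hours.
Gamma(α, β) with Poisson data over total exposure Σt gives posterior Gamma(α+Σx, β+Σt) = Gamma(177, 57/2).
The posterior predictive for a window of length T is Negative Binomial with variance T·α'·(β'+T)/β'² = 4·177·(65/2)/(3249/4) = 30680/1083.

30680/1083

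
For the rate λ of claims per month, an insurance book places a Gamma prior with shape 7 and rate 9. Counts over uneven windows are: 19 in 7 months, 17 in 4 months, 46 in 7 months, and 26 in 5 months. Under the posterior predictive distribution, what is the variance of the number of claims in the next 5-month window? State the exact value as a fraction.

Total count: 19 + 17 + 46 + 26 = 108.
Total exposure: 7 + 4 + 7 + 5 = 23 months.
Gamma(α, β) with Poisson data over total exposure Σt gives posterior Gamma(α+Σx, β+Σt) = Gamma(115, 32).
The posterior predictive for a window of length T is Negative Binomial with variance T·α'·(β'+T)/β'² = 5·115·37/1024 = 21275/1024.

21275/1024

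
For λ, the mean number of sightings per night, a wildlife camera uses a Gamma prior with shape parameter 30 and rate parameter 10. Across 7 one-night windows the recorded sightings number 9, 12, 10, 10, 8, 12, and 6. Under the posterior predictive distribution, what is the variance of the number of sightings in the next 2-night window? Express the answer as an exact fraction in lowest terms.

3686/289

Total count: 9 + 12 + 10 + 10 + 8 + 12 + 6 = 67.
Total exposure: 7 nights.
Gamma(α, β) with Poisson data over total exposure Σt gives posterior Gamma(α+Σx, β+Σt) = Gamma(97, 17).
The posterior predictive for a window of length T is Negative Binomial with variance T·α'·(β'+T)/β'² = 2·97·19/289 = 3686/289.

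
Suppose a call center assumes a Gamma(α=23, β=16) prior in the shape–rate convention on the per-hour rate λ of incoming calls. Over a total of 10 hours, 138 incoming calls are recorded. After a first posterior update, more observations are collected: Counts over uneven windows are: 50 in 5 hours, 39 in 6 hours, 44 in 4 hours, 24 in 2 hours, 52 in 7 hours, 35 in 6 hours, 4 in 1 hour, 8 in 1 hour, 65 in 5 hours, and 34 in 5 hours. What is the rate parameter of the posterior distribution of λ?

68

Total count 138 over total exposure 10 hours.
After the first batch: Gamma(23 + 138, 16 + 10) = Gamma(161, 26).
Total count: 50 + 39 + 44 + 24 + 52 + 35 + 4 + 8 + 65 + 34 = 355.
Total exposure: 5 + 6 + 4 + 2 + 7 + 6 + 1 + 1 + 5 + 5 = 42 hours.
After the second batch: Gamma(161 + 355, 26 + 42) = Gamma(516, 68).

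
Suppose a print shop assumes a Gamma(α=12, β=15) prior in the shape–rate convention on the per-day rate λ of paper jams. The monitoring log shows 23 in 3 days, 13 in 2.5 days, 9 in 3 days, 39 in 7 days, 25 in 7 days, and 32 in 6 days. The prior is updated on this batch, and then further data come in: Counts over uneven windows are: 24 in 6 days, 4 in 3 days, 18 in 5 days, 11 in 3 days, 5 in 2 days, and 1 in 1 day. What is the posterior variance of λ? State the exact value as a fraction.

864/16129

Total count: 23 + 13 + 9 + 39 + 25 + 32 = 141.
Total exposure: 3 + 2.5 + 3 + 7 + 7 + 6 = 28.5 days.
After the first batch: Gamma(12 + 141, 15 + 28.5) = Gamma(153, 87/2).
Total count: 24 + 4 + 18 + 11 + 5 + 1 = 63.
Total exposure: 6 + 3 + 5 + 3 + 2 + 1 = 20 days.
After the second batch: Gamma(153 + 63, 87/2 + 20) = Gamma(216, 127/2).
Posterior variance = α'/β'² = 216/(16129/4) = 864/16129.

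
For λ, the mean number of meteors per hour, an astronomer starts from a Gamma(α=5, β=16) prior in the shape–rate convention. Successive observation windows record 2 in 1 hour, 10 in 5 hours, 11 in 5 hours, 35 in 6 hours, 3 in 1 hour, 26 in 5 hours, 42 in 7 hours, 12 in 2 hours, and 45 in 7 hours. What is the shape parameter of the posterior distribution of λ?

191

Total count: 2 + 10 + 11 + 35 + 3 + 26 + 42 + 12 + 45 = 186.
Total exposure: 1 + 5 + 5 + 6 + 1 + 5 + 7 + 2 + 7 = 39 hours.
Conjugate update: add total count to the shape and total exposure to the rate, giving Gamma(191, 55).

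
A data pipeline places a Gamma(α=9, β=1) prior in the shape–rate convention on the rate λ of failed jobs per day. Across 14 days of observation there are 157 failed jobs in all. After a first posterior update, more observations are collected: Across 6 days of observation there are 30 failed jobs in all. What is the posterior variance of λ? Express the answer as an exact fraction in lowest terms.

4/9

Total count 157 over total exposure 14 days.
After the first batch: Gamma(9 + 157, 1 + 14) = Gamma(166, 15).
Total count 30 over total exposure 6 days.
After the second batch: Gamma(166 + 30, 15 + 6) = Gamma(196, 21).
Posterior variance = α'/β'² = 196/441 = 4/9.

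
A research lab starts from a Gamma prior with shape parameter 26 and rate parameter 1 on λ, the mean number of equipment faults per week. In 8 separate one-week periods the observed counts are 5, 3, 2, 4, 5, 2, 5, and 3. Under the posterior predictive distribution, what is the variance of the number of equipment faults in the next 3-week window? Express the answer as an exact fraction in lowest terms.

220/9

Total count: 5 + 3 + 2 + 4 + 5 + 2 + 5 + 3 = 29.
Total exposure: 8 weeks.
The Gamma prior is conjugate for the Poisson rate, so λ | data ~ Gamma(26+29, 1+8) = Gamma(55, 9).
The posterior predictive for a window of length T is Negative Binomial with variance T·α'·(β'+T)/β'² = 3·55·12/81 = 220/9.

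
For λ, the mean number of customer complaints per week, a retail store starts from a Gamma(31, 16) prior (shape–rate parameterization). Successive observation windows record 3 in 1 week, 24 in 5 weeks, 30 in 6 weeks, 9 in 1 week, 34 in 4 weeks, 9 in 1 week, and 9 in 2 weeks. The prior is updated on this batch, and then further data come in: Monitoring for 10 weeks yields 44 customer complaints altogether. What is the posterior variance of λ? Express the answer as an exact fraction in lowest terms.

Total count: 3 + 24 + 30 + 9 + 34 + 9 + 9 = 118.
Total exposure: 1 + 5 + 6 + 1 + 4 + 1 + 2 = 20 weeks.
After the first batch: Gamma(31 + 118, 16 + 20) = Gamma(149, 36).
Total count 44 over total exposure 10 weeks.
After the second batch: Gamma(149 + 44, 36 + 10) = Gamma(193, 46).
Posterior variance = α'/β'² = 193/2116.

193/2116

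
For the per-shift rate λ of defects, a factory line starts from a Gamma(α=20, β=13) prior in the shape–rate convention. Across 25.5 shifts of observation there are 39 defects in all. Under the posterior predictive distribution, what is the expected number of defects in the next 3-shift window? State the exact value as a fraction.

Total count 39 over total exposure 25.5 shifts.
Posterior: α' = 20 + 39 = 59, β' = 13 + 25.5 = 77/2.
Predictive mean over a 3-shift window = T·E[λ|data] = 3·59/(77/2) = 354/77.

354/77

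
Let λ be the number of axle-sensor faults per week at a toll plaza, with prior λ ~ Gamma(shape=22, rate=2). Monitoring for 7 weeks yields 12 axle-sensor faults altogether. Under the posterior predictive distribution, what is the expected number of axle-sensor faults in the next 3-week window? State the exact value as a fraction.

Total count 12 over total exposure 7 weeks.
By Gamma–Poisson conjugacy, the posterior is Gamma(α + Σx, β + Σt) = Gamma(22 + 12, 2 + 7) = Gamma(34, 9).
Predictive mean over a 3-week window = T·E[λ|data] = 3·34/9 = 34/3.

34/3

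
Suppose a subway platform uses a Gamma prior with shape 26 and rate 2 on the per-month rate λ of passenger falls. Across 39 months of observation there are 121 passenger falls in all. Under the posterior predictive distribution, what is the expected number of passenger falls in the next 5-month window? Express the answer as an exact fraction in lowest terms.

735/41

Total count 121 over total exposure 39 months.
By Gamma–Poisson conjugacy, the posterior is Gamma(α + Σx, β + Σt) = Gamma(26 + 121, 2 + 39) = Gamma(147, 41).
Predictive mean over a 5-month window = T·E[λ|data] = 5·147/41 = 735/41.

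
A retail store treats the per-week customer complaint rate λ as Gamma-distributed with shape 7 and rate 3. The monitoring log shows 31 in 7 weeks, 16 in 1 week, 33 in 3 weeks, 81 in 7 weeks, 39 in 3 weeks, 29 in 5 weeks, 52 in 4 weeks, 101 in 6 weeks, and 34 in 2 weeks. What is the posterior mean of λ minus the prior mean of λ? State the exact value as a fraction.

Total count: 31 + 16 + 33 + 81 + 39 + 29 + 52 + 101 + 34 = 416.
Total exposure: 7 + 1 + 3 + 7 + 3 + 5 + 4 + 6 + 2 = 38 weeks.
Conjugate update: add total count to the shape and total exposure to the rate, giving Gamma(423, 41).
Posterior mean = 423/41 = 423/41; prior mean = 7/3 = 7/3. Difference = 423/41 − 7/3 = 982/123.

982/123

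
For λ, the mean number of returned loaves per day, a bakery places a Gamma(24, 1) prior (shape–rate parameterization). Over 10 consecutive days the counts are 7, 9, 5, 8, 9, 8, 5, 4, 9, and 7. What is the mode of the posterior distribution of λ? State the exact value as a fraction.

94/11

Total count: 7 + 9 + 5 + 8 + 9 + 8 + 5 + 4 + 9 + 7 = 71.
Total exposure: 10 days.
Conjugate update: add total count to the shape and total exposure to the rate, giving Gamma(95, 11).
Posterior mode = (α'−1)/β' = 94/11.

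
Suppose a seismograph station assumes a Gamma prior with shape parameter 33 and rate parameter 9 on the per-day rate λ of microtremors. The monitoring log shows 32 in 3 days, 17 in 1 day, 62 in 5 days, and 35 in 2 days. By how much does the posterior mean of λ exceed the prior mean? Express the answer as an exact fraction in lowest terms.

Total count: 32 + 17 + 62 + 35 = 146.
Total exposure: 3 + 1 + 5 + 2 = 11 days.
By Gamma–Poisson conjugacy, the posterior is Gamma(α + Σx, β + Σt) = Gamma(33 + 146, 9 + 11) = Gamma(179, 20).
Posterior mean = 179/20 = 179/20; prior mean = 33/9 = 11/3. Difference = 179/20 − 11/3 = 317/60.

317/60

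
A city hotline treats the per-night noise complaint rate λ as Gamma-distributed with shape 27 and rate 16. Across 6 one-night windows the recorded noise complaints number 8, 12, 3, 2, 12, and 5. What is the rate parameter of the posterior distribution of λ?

Total count: 8 + 12 + 3 + 2 + 12 + 5 = 42.
Total exposure: 6 nights.
By Gamma–Poisson conjugacy, the posterior is Gamma(α + Σx, β + Σt) = Gamma(27 + 42, 16 + 6) = Gamma(69, 22).

22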